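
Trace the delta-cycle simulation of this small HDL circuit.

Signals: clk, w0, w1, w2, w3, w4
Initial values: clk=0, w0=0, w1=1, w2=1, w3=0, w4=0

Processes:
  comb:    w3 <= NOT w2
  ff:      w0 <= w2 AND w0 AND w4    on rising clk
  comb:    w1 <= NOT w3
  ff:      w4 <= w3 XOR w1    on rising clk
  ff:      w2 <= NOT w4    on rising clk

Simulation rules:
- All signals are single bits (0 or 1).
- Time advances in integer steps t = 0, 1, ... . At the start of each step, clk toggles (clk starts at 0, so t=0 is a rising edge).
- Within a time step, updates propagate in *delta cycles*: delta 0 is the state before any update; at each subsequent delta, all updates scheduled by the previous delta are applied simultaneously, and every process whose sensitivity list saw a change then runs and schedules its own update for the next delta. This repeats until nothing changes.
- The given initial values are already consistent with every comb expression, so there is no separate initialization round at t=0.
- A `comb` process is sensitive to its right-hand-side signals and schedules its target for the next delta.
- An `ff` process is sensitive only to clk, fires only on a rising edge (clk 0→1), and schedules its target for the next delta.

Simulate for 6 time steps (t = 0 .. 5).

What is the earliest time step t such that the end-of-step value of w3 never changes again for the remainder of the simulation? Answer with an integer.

t0.Δ0 w2=1 w3=0 w4=0 clk=0 w1=1 w0=0
t0.Δ1 w2=1 w3=0 w4=0 clk=1 w1=1 w0=0
t0.Δ2 w2=1 w3=0 w4=1 clk=1 w1=1 w0=0
t1.Δ0 w2=1 w3=0 w4=1 clk=1 w1=1 w0=0
t1.Δ1 w2=1 w3=0 w4=1 clk=0 w1=1 w0=0
t2.Δ0 w2=1 w3=0 w4=1 clk=0 w1=1 w0=0
t2.Δ1 w2=1 w3=0 w4=1 clk=1 w1=1 w0=0
t2.Δ2 w2=0 w3=0 w4=1 clk=1 w1=1 w0=0
t2.Δ3 w2=0 w3=1 w4=1 clk=1 w1=1 w0=0
t2.Δ4 w2=0 w3=1 w4=1 clk=1 w1=0 w0=0
t3.Δ0 w2=0 w3=1 w4=1 clk=1 w1=0 w0=0
t3.Δ1 w2=0 w3=1 w4=1 clk=0 w1=0 w0=0
t4.Δ0 w2=0 w3=1 w4=1 clk=0 w1=0 w0=0
t4.Δ1 w2=0 w3=1 w4=1 clk=1 w1=0 w0=0
t5.Δ0 w2=0 w3=1 w4=1 clk=1 w1=0 w0=0
t5.Δ1 w2=0 w3=1 w4=1 clk=0 w1=0 w0=0

2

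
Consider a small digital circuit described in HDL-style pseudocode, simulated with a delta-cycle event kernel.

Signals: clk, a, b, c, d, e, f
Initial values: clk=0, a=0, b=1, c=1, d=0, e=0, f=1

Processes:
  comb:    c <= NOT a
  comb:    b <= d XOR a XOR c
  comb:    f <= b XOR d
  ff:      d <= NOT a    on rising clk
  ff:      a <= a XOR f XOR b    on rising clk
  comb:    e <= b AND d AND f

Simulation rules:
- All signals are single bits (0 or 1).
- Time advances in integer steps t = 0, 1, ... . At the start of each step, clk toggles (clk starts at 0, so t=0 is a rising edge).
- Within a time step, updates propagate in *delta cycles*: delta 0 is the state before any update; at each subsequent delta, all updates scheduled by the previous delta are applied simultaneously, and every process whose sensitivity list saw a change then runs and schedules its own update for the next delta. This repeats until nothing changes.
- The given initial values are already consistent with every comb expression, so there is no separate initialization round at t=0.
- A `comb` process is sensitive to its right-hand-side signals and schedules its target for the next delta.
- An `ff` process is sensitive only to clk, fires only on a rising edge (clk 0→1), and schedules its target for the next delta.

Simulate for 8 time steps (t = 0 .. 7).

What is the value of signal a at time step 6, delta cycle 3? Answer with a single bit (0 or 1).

t=0 Δ0: a=0 c=1 d=0 clk=0 f=1 b=1 e=0
  Δ1: clk:0→1
  Δ2: d:0→1
  Δ3: f:1→0, b:1→0, e:0→1
  Δ4: f:0→1, e:1→0
  (4Δ to stable)
t=1 Δ0: a=0 c=1 d=1 clk=1 f=1 b=0 e=0
  Δ1: clk:1→0
  (1Δ to stable)
t=2 Δ0: a=0 c=1 d=1 clk=0 f=1 b=0 e=0
  Δ1: clk:0→1
  Δ2: a:0→1
  Δ3: c:1→0, b:0→1
  Δ4: f:1→0, b:1→0, e:0→1
  Δ5: f:0→1, e:1→0
  (5Δ to stable)
t=3 Δ0: a=1 c=0 d=1 clk=1 f=1 b=0 e=0
  Δ1: clk:1→0
  (1Δ to stable)
t=4 Δ0: a=1 c=0 d=1 clk=0 f=1 b=0 e=0
  Δ1: clk:0→1
  Δ2: a:1→0, d:1→0
  Δ3: c:0→1, f:1→0
  Δ4: b:0→1
  Δ5: f:0→1
  (5Δ to stable)
t=5 Δ0: a=0 c=1 d=0 clk=1 f=1 b=1 e=0
  Δ1: clk:1→0
  (1Δ to stable)
t=6 Δ0: a=0 c=1 d=0 clk=0 f=1 b=1 e=0
  Δ1: clk:0→1
  Δ2: d:0→1
  Δ3: f:1→0, b:1→0, e:0→1
  Δ4: f:0→1, e:1→0
  (4Δ to stable)
t=7 Δ0: a=0 c=1 d=1 clk=1 f=1 b=0 e=0
  Δ1: clk:1→0
  (1Δ to stable)

0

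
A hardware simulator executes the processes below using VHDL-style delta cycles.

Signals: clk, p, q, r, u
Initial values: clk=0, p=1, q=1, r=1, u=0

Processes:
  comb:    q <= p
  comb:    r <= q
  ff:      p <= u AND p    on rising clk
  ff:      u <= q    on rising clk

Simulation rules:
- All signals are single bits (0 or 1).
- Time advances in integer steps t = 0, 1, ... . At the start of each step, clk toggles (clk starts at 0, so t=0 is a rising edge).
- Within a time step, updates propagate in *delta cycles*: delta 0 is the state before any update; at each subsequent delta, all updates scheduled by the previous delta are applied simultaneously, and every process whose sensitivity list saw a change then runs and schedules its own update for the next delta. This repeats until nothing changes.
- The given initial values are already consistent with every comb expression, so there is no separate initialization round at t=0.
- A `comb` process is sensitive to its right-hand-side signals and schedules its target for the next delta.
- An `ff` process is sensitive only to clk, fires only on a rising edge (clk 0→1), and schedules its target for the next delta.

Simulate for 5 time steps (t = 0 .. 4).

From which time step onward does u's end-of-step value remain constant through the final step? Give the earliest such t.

t=0 Δ0: r=1 q=1 p=1 u=0 clk=0
  Δ1: clk:0→1
  Δ2: p:1→0, u:0→1
  Δ3: q:1→0
  Δ4: r:1→0
  (4Δ to stable)
t=1 Δ0: r=0 q=0 p=0 u=1 clk=1
  Δ1: clk:1→0
  (1Δ to stable)
t=2 Δ0: r=0 q=0 p=0 u=1 clk=0
  Δ1: clk:0→1
  Δ2: u:1→0
  (2Δ to stable)
t=3 Δ0: r=0 q=0 p=0 u=0 clk=1
  Δ1: clk:1→0
  (1Δ to stable)
t=4 Δ0: r=0 q=0 p=0 u=0 clk=0
  Δ1: clk:0→1
  (1Δ to stable)

2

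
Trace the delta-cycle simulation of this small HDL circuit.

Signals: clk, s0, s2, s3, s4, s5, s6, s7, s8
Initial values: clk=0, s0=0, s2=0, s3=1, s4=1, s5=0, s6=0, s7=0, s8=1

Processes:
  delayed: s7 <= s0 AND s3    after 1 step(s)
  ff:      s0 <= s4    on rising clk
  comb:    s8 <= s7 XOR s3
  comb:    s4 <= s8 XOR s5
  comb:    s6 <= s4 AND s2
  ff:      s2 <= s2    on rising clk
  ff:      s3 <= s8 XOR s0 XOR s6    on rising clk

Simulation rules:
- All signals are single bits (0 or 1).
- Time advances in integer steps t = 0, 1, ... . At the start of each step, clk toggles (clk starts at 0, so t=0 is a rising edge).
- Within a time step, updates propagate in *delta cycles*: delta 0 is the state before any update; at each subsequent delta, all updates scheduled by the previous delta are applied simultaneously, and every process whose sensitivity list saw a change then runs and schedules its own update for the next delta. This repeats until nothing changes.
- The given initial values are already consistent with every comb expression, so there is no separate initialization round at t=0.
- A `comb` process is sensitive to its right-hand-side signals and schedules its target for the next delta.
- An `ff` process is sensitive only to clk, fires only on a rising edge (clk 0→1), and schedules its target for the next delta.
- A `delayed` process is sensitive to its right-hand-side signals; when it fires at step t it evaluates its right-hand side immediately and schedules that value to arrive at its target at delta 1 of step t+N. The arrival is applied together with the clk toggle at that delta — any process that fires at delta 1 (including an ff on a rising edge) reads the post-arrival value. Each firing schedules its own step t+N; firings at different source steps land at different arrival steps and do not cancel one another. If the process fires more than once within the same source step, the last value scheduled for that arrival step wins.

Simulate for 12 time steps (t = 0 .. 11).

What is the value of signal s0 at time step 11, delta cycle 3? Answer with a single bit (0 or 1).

0

[bits: s8,clk,s6,s4,s2,s7,s0,s3,s5]
t=0: Δ0=100100010 Δ1=110100010 Δ2=110100110 | 2Δ
t=1: Δ0=110100110 Δ1=100101110 Δ2=000101110 Δ3=000001110 | 3Δ
t=2: Δ0=000001110 Δ1=010001110 Δ2=010001010 | 2Δ
t=3: Δ0=010001010 Δ1=000000010 Δ2=100000010 Δ3=100100010 | 3Δ
t=4: Δ0=100100010 Δ1=110100010 Δ2=110100110 | 2Δ
t=5: Δ0=110100110 Δ1=100101110 Δ2=000101110 Δ3=000001110 | 3Δ
t=6: Δ0=000001110 Δ1=010001110 Δ2=010001010 | 2Δ
t=7: Δ0=010001010 Δ1=000000010 Δ2=100000010 Δ3=100100010 | 3Δ
t=8: Δ0=100100010 Δ1=110100010 Δ2=110100110 | 2Δ
t=9: Δ0=110100110 Δ1=100101110 Δ2=000101110 Δ3=000001110 | 3Δ
t=10: Δ0=000001110 Δ1=010001110 Δ2=010001010 | 2Δ
t=11: Δ0=010001010 Δ1=000000010 Δ2=100000010 Δ3=100100010 | 3Δ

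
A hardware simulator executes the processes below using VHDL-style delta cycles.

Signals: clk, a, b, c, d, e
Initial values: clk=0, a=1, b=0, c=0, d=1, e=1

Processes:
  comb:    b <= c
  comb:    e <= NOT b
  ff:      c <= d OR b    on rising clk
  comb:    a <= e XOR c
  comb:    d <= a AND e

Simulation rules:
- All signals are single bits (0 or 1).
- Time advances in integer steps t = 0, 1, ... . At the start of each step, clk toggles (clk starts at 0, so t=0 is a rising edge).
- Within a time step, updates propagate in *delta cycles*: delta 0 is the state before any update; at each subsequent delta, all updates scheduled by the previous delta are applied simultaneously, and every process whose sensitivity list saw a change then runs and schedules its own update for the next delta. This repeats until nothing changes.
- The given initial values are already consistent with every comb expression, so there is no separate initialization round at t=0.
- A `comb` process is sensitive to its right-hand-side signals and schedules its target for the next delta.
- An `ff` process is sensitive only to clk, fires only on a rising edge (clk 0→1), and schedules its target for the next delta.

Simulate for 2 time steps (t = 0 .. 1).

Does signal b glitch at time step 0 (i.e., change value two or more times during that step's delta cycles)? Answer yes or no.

t=0 Δ0: e=1 c=0 clk=0 a=1 d=1 b=0
  Δ1: clk:0→1
  Δ2: c:0→1
  Δ3: a:1→0, b:0→1
  Δ4: e:1→0, d:1→0
  Δ5: a:0→1
  (5Δ to stable)
t=1 Δ0: e=0 c=1 clk=1 a=1 d=0 b=1
  Δ1: clk:1→0
  (1Δ to stable)

no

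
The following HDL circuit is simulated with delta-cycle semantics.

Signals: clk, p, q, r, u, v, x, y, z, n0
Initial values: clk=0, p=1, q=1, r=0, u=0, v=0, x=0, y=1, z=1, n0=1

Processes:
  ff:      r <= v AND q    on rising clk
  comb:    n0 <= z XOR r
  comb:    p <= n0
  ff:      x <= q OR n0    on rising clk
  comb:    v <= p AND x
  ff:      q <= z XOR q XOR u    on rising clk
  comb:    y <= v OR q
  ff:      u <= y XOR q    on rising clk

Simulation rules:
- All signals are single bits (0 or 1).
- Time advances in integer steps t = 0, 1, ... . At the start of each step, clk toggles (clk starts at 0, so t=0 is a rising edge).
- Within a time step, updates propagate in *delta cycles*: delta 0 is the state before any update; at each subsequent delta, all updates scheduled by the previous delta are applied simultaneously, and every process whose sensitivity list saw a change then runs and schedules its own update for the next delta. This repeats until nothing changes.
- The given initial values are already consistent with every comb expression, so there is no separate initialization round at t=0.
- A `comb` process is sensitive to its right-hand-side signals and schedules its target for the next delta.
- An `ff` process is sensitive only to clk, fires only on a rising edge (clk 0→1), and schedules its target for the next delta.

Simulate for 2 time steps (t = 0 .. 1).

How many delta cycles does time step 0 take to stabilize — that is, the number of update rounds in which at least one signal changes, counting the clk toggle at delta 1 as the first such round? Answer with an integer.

t=0 Δ0: y=1 u=0 clk=0 x=0 p=1 q=1 z=1 v=0 n0=1 r=0
  Δ1: clk:0→1
  Δ2: x:0→1, q:1→0
  Δ3: y:1→0, v:0→1
  Δ4: y:0→1
  (4Δ to stable)
t=1 Δ0: y=1 u=0 clk=1 x=1 p=1 q=0 z=1 v=1 n0=1 r=0
  Δ1: clk:1→0
  (1Δ to stable)

4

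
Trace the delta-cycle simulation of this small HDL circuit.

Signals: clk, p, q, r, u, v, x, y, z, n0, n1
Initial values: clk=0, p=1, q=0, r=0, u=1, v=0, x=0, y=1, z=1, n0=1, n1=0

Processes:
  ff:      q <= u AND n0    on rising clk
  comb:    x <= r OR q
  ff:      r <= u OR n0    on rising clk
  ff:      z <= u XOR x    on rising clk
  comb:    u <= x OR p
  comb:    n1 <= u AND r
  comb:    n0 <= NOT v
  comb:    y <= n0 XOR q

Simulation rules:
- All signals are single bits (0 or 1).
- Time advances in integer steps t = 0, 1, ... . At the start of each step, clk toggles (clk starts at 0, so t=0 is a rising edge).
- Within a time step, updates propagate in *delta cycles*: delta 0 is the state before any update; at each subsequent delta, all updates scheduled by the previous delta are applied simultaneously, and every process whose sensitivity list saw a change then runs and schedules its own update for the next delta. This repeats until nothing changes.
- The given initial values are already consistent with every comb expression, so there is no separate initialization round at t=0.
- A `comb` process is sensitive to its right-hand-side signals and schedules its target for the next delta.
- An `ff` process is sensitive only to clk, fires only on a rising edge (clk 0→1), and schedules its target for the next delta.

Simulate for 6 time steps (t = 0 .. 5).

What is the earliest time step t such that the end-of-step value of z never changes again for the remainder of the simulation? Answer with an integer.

t=0 Δ0: clk=0 v=0 n0=1 q=0 p=1 z=1 u=1 r=0 n1=0 x=0 y=1
  Δ1: clk:0→1
  Δ2: q:0→1, r:0→1
  Δ3: n1:0→1, x:0→1, y:1→0
  (3Δ to stable)
t=1 Δ0: clk=1 v=0 n0=1 q=1 p=1 z=1 u=1 r=1 n1=1 x=1 y=0
  Δ1: clk:1→0
  (1Δ to stable)
t=2 Δ0: clk=0 v=0 n0=1 q=1 p=1 z=1 u=1 r=1 n1=1 x=1 y=0
  Δ1: clk:0→1
  Δ2: z:1→0
  (2Δ to stable)
t=3 Δ0: clk=1 v=0 n0=1 q=1 p=1 z=0 u=1 r=1 n1=1 x=1 y=0
  Δ1: clk:1→0
  (1Δ to stable)
t=4 Δ0: clk=0 v=0 n0=1 q=1 p=1 z=0 u=1 r=1 n1=1 x=1 y=0
  Δ1: clk:0→1
  (1Δ to stable)
t=5 Δ0: clk=1 v=0 n0=1 q=1 p=1 z=0 u=1 r=1 n1=1 x=1 y=0
  Δ1: clk:1→0
  (1Δ to stable)

2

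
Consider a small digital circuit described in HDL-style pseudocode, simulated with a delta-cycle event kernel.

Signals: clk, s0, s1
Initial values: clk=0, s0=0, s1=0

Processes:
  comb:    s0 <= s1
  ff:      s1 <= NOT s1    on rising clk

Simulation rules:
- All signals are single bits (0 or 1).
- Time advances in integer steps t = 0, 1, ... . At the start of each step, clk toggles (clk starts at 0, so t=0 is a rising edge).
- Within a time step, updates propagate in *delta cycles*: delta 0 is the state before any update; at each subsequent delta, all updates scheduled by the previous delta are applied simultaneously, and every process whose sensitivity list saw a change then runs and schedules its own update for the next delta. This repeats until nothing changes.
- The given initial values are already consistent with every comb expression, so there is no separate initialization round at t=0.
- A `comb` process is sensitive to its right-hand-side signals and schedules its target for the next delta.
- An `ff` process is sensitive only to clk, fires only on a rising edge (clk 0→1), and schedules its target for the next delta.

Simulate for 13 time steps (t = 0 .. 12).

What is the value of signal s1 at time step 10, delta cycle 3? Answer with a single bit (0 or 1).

0

t=0 Δ0: clk=0 s0=0 s1=0
  Δ1: clk:0→1
  Δ2: s1:0→1
  Δ3: s0:0→1
  (3Δ to stable)
t=1 Δ0: clk=1 s0=1 s1=1
  Δ1: clk:1→0
  (1Δ to stable)
t=2 Δ0: clk=0 s0=1 s1=1
  Δ1: clk:0→1
  Δ2: s1:1→0
  Δ3: s0:1→0
  (3Δ to stable)
t=3 Δ0: clk=1 s0=0 s1=0
  Δ1: clk:1→0
  (1Δ to stable)
t=4 Δ0: clk=0 s0=0 s1=0
  Δ1: clk:0→1
  Δ2: s1:0→1
  Δ3: s0:0→1
  (3Δ to stable)
t=5 Δ0: clk=1 s0=1 s1=1
  Δ1: clk:1→0
  (1Δ to stable)
t=6 Δ0: clk=0 s0=1 s1=1
  Δ1: clk:0→1
  Δ2: s1:1→0
  Δ3: s0:1→0
  (3Δ to stable)
t=7 Δ0: clk=1 s0=0 s1=0
  Δ1: clk:1→0
  (1Δ to stable)
t=8 Δ0: clk=0 s0=0 s1=0
  Δ1: clk:0→1
  Δ2: s1:0→1
  Δ3: s0:0→1
  (3Δ to stable)
t=9 Δ0: clk=1 s0=1 s1=1
  Δ1: clk:1→0
  (1Δ to stable)
t=10 Δ0: clk=0 s0=1 s1=1
  Δ1: clk:0→1
  Δ2: s1:1→0
  Δ3: s0:1→0
  (3Δ to stable)
t=11 Δ0: clk=1 s0=0 s1=0
  Δ1: clk:1→0
  (1Δ to stable)
t=12 Δ0: clk=0 s0=0 s1=0
  Δ1: clk:0→1
  Δ2: s1:0→1
  Δ3: s0:0→1
  (3Δ to stable)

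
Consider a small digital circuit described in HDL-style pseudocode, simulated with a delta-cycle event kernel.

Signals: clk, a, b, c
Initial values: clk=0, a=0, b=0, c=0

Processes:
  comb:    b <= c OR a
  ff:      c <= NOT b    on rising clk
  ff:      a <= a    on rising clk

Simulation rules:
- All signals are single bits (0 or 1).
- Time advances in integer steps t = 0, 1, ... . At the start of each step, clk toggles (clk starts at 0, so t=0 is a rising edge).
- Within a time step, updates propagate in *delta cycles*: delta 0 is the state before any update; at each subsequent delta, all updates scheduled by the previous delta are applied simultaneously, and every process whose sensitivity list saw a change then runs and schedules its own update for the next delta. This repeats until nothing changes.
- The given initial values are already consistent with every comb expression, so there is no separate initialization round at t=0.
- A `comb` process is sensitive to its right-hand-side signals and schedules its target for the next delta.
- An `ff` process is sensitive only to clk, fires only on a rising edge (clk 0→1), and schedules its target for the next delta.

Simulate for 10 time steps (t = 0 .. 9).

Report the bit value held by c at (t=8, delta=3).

1

[bits: a,b,clk,c]
t=0: Δ0=0000 Δ1=0010 Δ2=0011 Δ3=0111 | 3Δ
t=1: Δ0=0111 Δ1=0101 | 1Δ
t=2: Δ0=0101 Δ1=0111 Δ2=0110 Δ3=0010 | 3Δ
t=3: Δ0=0010 Δ1=0000 | 1Δ
t=4: Δ0=0000 Δ1=0010 Δ2=0011 Δ3=0111 | 3Δ
t=5: Δ0=0111 Δ1=0101 | 1Δ
t=6: Δ0=0101 Δ1=0111 Δ2=0110 Δ3=0010 | 3Δ
t=7: Δ0=0010 Δ1=0000 | 1Δ
t=8: Δ0=0000 Δ1=0010 Δ2=0011 Δ3=0111 | 3Δ
t=9: Δ0=0111 Δ1=0101 | 1Δ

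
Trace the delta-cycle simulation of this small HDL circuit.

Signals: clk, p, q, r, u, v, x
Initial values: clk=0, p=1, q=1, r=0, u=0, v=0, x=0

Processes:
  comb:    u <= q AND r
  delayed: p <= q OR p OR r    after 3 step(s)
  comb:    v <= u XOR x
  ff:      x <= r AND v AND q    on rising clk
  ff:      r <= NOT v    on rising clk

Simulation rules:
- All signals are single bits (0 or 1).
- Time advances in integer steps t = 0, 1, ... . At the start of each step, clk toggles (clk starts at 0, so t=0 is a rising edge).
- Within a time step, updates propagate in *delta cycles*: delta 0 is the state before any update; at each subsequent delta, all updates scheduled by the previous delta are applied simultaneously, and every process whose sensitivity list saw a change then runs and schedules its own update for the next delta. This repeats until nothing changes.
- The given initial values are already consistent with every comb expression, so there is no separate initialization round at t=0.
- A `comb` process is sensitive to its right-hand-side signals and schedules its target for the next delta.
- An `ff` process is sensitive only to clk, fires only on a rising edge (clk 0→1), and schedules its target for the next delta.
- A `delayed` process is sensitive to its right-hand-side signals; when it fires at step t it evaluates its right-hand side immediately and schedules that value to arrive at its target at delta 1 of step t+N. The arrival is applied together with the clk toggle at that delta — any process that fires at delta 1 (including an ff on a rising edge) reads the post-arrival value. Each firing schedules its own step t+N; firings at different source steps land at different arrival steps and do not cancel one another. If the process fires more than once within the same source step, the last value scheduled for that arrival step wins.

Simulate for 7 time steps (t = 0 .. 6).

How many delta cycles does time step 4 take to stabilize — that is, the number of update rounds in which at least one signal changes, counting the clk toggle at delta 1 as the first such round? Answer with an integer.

3

t=0 Δ0: x=0 clk=0 r=0 v=0 q=1 u=0 p=1
  Δ1: clk:0→1
  Δ2: r:0→1
  Δ3: u:0→1
  Δ4: v:0→1
  (4Δ to stable)
t=1 Δ0: x=0 clk=1 r=1 v=1 q=1 u=1 p=1
  Δ1: clk:1→0
  (1Δ to stable)
t=2 Δ0: x=0 clk=0 r=1 v=1 q=1 u=1 p=1
  Δ1: clk:0→1
  Δ2: x:0→1, r:1→0
  Δ3: v:1→0, u:1→0
  Δ4: v:0→1
  (4Δ to stable)
t=3 Δ0: x=1 clk=1 r=0 v=1 q=1 u=0 p=1
  Δ1: clk:1→0
  (1Δ to stable)
t=4 Δ0: x=1 clk=0 r=0 v=1 q=1 u=0 p=1
  Δ1: clk:0→1
  Δ2: x:1→0
  Δ3: v:1→0
  (3Δ to stable)
t=5 Δ0: x=0 clk=1 r=0 v=0 q=1 u=0 p=1
  Δ1: clk:1→0
  (1Δ to stable)
t=6 Δ0: x=0 clk=0 r=0 v=0 q=1 u=0 p=1
  Δ1: clk:0→1
  Δ2: r:0→1
  Δ3: u:0→1
  Δ4: v:0→1
  (4Δ to stable)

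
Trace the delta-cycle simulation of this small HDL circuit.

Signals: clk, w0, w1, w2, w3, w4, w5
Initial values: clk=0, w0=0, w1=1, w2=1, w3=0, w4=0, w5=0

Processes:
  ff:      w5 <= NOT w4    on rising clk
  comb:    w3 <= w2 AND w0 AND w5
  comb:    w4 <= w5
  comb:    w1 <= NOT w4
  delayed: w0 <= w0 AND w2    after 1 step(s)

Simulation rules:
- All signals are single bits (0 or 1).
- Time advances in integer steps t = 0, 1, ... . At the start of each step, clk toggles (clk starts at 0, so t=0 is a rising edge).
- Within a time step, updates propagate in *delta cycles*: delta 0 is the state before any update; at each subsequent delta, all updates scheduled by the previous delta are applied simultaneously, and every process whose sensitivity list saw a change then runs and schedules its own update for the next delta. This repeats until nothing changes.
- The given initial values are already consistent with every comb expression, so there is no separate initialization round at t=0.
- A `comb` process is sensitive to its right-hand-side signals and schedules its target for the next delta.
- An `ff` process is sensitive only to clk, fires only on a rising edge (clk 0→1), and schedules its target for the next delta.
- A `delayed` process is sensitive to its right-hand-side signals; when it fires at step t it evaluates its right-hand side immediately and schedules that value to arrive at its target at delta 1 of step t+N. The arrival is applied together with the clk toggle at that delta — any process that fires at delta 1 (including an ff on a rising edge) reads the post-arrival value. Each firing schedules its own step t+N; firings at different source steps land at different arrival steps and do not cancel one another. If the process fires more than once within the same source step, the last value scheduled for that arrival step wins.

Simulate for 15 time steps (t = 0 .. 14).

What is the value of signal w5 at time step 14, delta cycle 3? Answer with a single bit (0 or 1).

[bits: w4,w0,w5,w2,w3,w1,clk]
t=0: Δ0=0001010 Δ1=0001011 Δ2=0011011 Δ3=1011011 Δ4=1011001 | 4Δ
t=1: Δ0=1011001 Δ1=1011000 | 1Δ
t=2: Δ0=1011000 Δ1=1011001 Δ2=1001001 Δ3=0001001 Δ4=0001011 | 4Δ
t=3: Δ0=0001011 Δ1=0001010 | 1Δ
t=4: Δ0=0001010 Δ1=0001011 Δ2=0011011 Δ3=1011011 Δ4=1011001 | 4Δ
t=5: Δ0=1011001 Δ1=1011000 | 1Δ
t=6: Δ0=1011000 Δ1=1011001 Δ2=1001001 Δ3=0001001 Δ4=0001011 | 4Δ
t=7: Δ0=0001011 Δ1=0001010 | 1Δ
t=8: Δ0=0001010 Δ1=0001011 Δ2=0011011 Δ3=1011011 Δ4=1011001 | 4Δ
t=9: Δ0=1011001 Δ1=1011000 | 1Δ
t=10: Δ0=1011000 Δ1=1011001 Δ2=1001001 Δ3=0001001 Δ4=0001011 | 4Δ
t=11: Δ0=0001011 Δ1=0001010 | 1Δ
t=12: Δ0=0001010 Δ1=0001011 Δ2=0011011 Δ3=1011011 Δ4=1011001 | 4Δ
t=13: Δ0=1011001 Δ1=1011000 | 1Δ
t=14: Δ0=1011000 Δ1=1011001 Δ2=1001001 Δ3=0001001 Δ4=0001011 | 4Δ

0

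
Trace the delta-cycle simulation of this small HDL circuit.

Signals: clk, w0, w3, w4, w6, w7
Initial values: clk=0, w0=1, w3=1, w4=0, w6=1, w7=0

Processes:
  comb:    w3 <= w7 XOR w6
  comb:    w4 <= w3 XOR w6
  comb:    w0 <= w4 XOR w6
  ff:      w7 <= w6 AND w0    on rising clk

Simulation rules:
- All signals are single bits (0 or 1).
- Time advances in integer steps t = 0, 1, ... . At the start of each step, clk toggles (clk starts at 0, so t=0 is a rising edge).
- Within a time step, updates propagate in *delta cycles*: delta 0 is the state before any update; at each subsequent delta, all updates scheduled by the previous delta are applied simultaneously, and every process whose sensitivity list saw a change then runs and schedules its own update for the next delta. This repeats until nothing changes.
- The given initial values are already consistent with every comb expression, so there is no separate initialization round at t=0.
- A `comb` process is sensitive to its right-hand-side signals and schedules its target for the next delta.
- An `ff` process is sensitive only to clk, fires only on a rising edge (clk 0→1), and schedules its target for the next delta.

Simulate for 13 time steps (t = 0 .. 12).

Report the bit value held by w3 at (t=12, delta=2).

1

[bits: w3,w7,w4,clk,w0,w6]
t=0: Δ0=100011 Δ1=100111 Δ2=110111 Δ3=010111 Δ4=011111 Δ5=011101 | 5Δ
t=1: Δ0=011101 Δ1=011001 | 1Δ
t=2: Δ0=011001 Δ1=011101 Δ2=001101 Δ3=101101 Δ4=100101 Δ5=100111 | 5Δ
t=3: Δ0=100111 Δ1=100011 | 1Δ
t=4: Δ0=100011 Δ1=100111 Δ2=110111 Δ3=010111 Δ4=011111 Δ5=011101 | 5Δ
t=5: Δ0=011101 Δ1=011001 | 1Δ
t=6: Δ0=011001 Δ1=011101 Δ2=001101 Δ3=101101 Δ4=100101 Δ5=100111 | 5Δ
t=7: Δ0=100111 Δ1=100011 | 1Δ
t=8: Δ0=100011 Δ1=100111 Δ2=110111 Δ3=010111 Δ4=011111 Δ5=011101 | 5Δ
t=9: Δ0=011101 Δ1=011001 | 1Δ
t=10: Δ0=011001 Δ1=011101 Δ2=001101 Δ3=101101 Δ4=100101 Δ5=100111 | 5Δ
t=11: Δ0=100111 Δ1=100011 | 1Δ
t=12: Δ0=100011 Δ1=100111 Δ2=110111 Δ3=010111 Δ4=011111 Δ5=011101 | 5Δ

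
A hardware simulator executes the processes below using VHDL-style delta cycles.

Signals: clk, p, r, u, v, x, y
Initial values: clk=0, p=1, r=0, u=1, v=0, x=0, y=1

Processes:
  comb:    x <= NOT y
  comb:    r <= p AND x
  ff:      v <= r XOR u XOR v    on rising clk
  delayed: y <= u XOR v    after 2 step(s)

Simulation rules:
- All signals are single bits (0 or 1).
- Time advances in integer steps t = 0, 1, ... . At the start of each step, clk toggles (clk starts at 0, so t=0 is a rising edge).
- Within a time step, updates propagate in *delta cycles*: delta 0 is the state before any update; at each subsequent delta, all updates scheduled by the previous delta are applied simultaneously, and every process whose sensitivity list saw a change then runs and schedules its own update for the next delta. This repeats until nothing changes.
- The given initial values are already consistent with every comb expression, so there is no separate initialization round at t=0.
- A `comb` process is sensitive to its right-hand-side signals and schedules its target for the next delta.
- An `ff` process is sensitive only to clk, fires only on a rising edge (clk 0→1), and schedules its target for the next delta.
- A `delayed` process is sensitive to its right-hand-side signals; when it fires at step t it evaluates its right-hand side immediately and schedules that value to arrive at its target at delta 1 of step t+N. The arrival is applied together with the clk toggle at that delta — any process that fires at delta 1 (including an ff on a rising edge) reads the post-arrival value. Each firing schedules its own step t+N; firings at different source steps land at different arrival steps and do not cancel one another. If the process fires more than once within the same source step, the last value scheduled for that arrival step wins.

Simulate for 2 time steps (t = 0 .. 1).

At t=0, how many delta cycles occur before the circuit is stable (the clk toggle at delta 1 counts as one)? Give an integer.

2

t=0 Δ0: u=1 x=0 y=1 p=1 clk=0 r=0 v=0
  Δ1: clk:0→1
  Δ2: v:0→1
  (2Δ to stable)
t=1 Δ0: u=1 x=0 y=1 p=1 clk=1 r=0 v=1
  Δ1: clk:1→0
  (1Δ to stable)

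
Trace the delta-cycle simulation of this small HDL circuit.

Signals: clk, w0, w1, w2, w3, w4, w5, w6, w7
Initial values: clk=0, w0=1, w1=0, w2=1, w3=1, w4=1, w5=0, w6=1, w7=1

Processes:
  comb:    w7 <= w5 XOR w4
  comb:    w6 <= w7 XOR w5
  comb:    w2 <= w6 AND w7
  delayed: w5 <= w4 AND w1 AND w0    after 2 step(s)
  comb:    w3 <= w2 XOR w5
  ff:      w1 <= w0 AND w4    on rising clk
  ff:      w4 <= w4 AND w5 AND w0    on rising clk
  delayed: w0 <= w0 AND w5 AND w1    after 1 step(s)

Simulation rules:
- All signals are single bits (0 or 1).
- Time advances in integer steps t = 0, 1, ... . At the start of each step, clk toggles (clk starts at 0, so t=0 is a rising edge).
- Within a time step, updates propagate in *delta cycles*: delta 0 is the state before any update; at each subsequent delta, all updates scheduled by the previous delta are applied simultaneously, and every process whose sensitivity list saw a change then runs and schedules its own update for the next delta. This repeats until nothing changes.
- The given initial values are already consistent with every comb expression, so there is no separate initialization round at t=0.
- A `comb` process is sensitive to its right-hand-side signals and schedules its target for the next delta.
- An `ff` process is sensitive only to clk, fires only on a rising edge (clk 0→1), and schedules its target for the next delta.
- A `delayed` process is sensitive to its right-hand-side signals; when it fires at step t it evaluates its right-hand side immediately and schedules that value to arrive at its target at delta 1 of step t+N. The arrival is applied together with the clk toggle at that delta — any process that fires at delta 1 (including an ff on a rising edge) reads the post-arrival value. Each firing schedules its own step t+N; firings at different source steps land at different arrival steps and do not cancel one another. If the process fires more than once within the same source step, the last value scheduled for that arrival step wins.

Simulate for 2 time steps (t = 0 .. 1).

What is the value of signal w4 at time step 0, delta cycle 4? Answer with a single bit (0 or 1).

0

t0.Δ0 w3=1 w6=1 w2=1 w7=1 w5=0 w1=0 w0=1 w4=1 clk=0
t0.Δ1 w3=1 w6=1 w2=1 w7=1 w5=0 w1=0 w0=1 w4=1 clk=1
t0.Δ2 w3=1 w6=1 w2=1 w7=1 w5=0 w1=1 w0=1 w4=0 clk=1
t0.Δ3 w3=1 w6=1 w2=1 w7=0 w5=0 w1=1 w0=1 w4=0 clk=1
t0.Δ4 w3=1 w6=0 w2=0 w7=0 w5=0 w1=1 w0=1 w4=0 clk=1
t0.Δ5 w3=0 w6=0 w2=0 w7=0 w5=0 w1=1 w0=1 w4=0 clk=1
t1.Δ0 w3=0 w6=0 w2=0 w7=0 w5=0 w1=1 w0=1 w4=0 clk=1
t1.Δ1 w3=0 w6=0 w2=0 w7=0 w5=0 w1=1 w0=0 w4=0 clk=0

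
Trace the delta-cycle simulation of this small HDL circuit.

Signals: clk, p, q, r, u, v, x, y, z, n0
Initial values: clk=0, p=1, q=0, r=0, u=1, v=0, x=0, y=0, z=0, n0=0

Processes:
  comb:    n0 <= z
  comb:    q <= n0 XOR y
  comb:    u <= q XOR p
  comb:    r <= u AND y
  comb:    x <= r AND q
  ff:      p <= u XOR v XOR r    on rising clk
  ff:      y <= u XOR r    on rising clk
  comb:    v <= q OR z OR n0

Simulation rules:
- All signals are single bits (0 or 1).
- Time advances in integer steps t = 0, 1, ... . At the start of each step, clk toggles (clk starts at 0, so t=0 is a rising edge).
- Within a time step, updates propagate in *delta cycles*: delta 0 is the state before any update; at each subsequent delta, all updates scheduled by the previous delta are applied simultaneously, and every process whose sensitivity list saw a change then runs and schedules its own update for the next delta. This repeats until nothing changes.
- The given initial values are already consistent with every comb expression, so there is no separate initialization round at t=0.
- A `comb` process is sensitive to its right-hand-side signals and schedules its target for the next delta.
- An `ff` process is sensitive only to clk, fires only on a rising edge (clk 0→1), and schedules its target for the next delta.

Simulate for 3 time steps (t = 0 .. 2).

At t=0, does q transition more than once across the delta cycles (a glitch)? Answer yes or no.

t=0 Δ0: q=0 y=0 v=0 r=0 z=0 clk=0 n0=0 u=1 x=0 p=1
  Δ1: clk:0→1
  Δ2: y:0→1
  Δ3: q:0→1, r:0→1
  Δ4: v:0→1, u:1→0, x:0→1
  Δ5: r:1→0
  Δ6: x:1→0
  (6Δ to stable)
t=1 Δ0: q=1 y=1 v=1 r=0 z=0 clk=1 n0=0 u=0 x=0 p=1
  Δ1: clk:1→0
  (1Δ to stable)
t=2 Δ0: q=1 y=1 v=1 r=0 z=0 clk=0 n0=0 u=0 x=0 p=1
  Δ1: clk:0→1
  Δ2: y:1→0
  Δ3: q:1→0
  Δ4: v:1→0, u:0→1
  (4Δ to stable)

no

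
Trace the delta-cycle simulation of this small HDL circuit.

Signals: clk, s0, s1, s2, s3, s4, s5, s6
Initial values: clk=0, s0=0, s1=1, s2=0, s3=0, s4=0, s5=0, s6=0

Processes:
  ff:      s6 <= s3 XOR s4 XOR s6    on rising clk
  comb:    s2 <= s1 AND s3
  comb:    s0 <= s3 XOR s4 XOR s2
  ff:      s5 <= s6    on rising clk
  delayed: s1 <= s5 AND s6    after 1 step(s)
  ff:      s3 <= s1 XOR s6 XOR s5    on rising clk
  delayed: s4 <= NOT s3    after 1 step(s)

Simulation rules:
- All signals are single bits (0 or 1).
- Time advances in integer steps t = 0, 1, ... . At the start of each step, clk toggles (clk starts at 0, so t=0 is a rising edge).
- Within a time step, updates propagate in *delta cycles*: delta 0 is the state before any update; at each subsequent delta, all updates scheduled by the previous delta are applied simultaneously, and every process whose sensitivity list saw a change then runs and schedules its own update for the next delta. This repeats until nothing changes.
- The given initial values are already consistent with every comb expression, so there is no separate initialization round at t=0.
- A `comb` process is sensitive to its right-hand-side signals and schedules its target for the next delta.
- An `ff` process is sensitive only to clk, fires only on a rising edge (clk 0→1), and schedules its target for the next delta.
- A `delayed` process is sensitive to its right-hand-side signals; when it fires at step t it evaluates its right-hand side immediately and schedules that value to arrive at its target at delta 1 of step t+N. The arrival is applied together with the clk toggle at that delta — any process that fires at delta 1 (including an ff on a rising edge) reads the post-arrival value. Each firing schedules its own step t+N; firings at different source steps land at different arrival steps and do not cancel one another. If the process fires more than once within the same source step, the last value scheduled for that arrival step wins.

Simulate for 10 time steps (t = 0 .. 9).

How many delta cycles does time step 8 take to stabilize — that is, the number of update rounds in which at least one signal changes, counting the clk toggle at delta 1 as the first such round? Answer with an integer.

2

t=0 Δ0: clk=0 s2=0 s1=1 s6=0 s3=0 s5=0 s0=0 s4=0
  Δ1: clk:0→1
  Δ2: s3:0→1
  Δ3: s2:0→1, s0:0→1
  Δ4: s0:1→0
  (4Δ to stable)
t=1 Δ0: clk=1 s2=1 s1=1 s6=0 s3=1 s5=0 s0=0 s4=0
  Δ1: clk:1→0
  (1Δ to stable)
t=2 Δ0: clk=0 s2=1 s1=1 s6=0 s3=1 s5=0 s0=0 s4=0
  Δ1: clk:0→1
  Δ2: s6:0→1
  (2Δ to stable)
t=3 Δ0: clk=1 s2=1 s1=1 s6=1 s3=1 s5=0 s0=0 s4=0
  Δ1: clk:1→0, s1:1→0
  Δ2: s2:1→0
  Δ3: s0:0→1
  (3Δ to stable)
t=4 Δ0: clk=0 s2=0 s1=0 s6=1 s3=1 s5=0 s0=1 s4=0
  Δ1: clk:0→1
  Δ2: s6:1→0, s5:0→1
  (2Δ to stable)
t=5 Δ0: clk=1 s2=0 s1=0 s6=0 s3=1 s5=1 s0=1 s4=0
  Δ1: clk:1→0
  (1Δ to stable)
t=6 Δ0: clk=0 s2=0 s1=0 s6=0 s3=1 s5=1 s0=1 s4=0
  Δ1: clk:0→1
  Δ2: s6:0→1, s5:1→0
  (2Δ to stable)
t=7 Δ0: clk=1 s2=0 s1=0 s6=1 s3=1 s5=0 s0=1 s4=0
  Δ1: clk:1→0
  (1Δ to stable)
t=8 Δ0: clk=0 s2=0 s1=0 s6=1 s3=1 s5=0 s0=1 s4=0
  Δ1: clk:0→1
  Δ2: s6:1→0, s5:0→1
  (2Δ to stable)
t=9 Δ0: clk=1 s2=0 s1=0 s6=0 s3=1 s5=1 s0=1 s4=0
  Δ1: clk:1→0
  (1Δ to stable)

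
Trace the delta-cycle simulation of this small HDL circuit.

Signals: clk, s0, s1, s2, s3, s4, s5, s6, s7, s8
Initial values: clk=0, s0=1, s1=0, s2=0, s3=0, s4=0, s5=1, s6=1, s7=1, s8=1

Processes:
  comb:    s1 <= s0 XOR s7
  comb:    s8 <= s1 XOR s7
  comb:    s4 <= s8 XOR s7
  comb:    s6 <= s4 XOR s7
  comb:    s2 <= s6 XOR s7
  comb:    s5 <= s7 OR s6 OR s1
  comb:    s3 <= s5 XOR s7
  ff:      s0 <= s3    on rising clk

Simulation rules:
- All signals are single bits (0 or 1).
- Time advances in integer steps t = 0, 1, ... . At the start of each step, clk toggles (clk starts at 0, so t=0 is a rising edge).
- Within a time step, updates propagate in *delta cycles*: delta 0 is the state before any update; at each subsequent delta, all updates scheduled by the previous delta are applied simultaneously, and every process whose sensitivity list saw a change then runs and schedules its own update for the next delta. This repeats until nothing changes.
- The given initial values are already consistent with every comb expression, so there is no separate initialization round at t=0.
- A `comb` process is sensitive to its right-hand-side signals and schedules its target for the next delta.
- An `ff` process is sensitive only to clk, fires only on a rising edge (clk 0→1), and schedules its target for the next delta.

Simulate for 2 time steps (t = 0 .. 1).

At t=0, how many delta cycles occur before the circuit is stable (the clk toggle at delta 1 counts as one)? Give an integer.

[bits: s6,s5,s0,s1,s3,clk,s2,s8,s7,s4]
t=0: Δ0=1110000110 Δ1=1110010110 Δ2=1100010110 Δ3=1101010110 Δ4=1101010010 Δ5=1101010011 Δ6=0101010011 Δ7=0101011011 | 7Δ
t=1: Δ0=0101011011 Δ1=0101001011 | 1Δ

7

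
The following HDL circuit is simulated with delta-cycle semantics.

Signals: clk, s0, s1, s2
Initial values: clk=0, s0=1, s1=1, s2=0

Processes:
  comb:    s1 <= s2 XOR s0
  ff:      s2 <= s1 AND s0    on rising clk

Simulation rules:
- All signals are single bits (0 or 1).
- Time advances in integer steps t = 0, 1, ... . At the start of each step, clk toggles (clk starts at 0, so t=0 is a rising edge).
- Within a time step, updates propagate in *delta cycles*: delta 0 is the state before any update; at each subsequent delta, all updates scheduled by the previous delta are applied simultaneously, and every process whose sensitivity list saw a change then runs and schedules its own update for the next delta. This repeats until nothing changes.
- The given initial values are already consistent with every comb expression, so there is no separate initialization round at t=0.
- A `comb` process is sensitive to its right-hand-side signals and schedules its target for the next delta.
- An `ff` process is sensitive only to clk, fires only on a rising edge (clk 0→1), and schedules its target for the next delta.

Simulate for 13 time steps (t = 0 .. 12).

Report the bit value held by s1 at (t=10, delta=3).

1

t=0 Δ0: s0=1 clk=0 s2=0 s1=1
  Δ1: clk:0→1
  Δ2: s2:0→1
  Δ3: s1:1→0
  (3Δ to stable)
t=1 Δ0: s0=1 clk=1 s2=1 s1=0
  Δ1: clk:1→0
  (1Δ to stable)
t=2 Δ0: s0=1 clk=0 s2=1 s1=0
  Δ1: clk:0→1
  Δ2: s2:1→0
  Δ3: s1:0→1
  (3Δ to stable)
t=3 Δ0: s0=1 clk=1 s2=0 s1=1
  Δ1: clk:1→0
  (1Δ to stable)
t=4 Δ0: s0=1 clk=0 s2=0 s1=1
  Δ1: clk:0→1
  Δ2: s2:0→1
  Δ3: s1:1→0
  (3Δ to stable)
t=5 Δ0: s0=1 clk=1 s2=1 s1=0
  Δ1: clk:1→0
  (1Δ to stable)
t=6 Δ0: s0=1 clk=0 s2=1 s1=0
  Δ1: clk:0→1
  Δ2: s2:1→0
  Δ3: s1:0→1
  (3Δ to stable)
t=7 Δ0: s0=1 clk=1 s2=0 s1=1
  Δ1: clk:1→0
  (1Δ to stable)
t=8 Δ0: s0=1 clk=0 s2=0 s1=1
  Δ1: clk:0→1
  Δ2: s2:0→1
  Δ3: s1:1→0
  (3Δ to stable)
t=9 Δ0: s0=1 clk=1 s2=1 s1=0
  Δ1: clk:1→0
  (1Δ to stable)
t=10 Δ0: s0=1 clk=0 s2=1 s1=0
  Δ1: clk:0→1
  Δ2: s2:1→0
  Δ3: s1:0→1
  (3Δ to stable)
t=11 Δ0: s0=1 clk=1 s2=0 s1=1
  Δ1: clk:1→0
  (1Δ to stable)
t=12 Δ0: s0=1 clk=0 s2=0 s1=1
  Δ1: clk:0→1
  Δ2: s2:0→1
  Δ3: s1:1→0
  (3Δ to stable)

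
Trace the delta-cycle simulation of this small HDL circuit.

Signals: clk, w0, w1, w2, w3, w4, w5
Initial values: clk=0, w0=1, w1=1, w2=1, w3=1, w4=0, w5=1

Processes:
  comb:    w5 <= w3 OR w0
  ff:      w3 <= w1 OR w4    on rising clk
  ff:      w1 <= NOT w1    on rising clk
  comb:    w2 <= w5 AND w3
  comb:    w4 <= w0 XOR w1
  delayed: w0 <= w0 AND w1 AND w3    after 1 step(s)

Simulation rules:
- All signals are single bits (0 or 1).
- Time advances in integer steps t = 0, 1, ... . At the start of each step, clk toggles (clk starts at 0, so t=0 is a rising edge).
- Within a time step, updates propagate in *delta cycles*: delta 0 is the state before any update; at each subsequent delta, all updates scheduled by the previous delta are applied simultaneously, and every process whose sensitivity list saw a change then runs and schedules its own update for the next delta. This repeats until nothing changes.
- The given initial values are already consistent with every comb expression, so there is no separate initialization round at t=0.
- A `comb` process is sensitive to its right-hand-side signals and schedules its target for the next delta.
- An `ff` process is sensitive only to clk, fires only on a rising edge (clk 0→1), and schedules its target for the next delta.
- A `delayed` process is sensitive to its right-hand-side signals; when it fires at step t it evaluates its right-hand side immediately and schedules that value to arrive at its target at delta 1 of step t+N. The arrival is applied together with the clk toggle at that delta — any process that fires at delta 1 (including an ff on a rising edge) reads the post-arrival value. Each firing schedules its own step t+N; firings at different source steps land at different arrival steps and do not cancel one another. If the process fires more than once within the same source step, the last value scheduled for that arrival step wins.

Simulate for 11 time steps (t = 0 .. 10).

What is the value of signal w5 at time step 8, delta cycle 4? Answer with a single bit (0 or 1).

1

[bits: w1,w0,w2,clk,w5,w3,w4]
t=0: Δ0=1110110 Δ1=1111110 Δ2=0111110 Δ3=0111111 | 3Δ
t=1: Δ0=0111111 Δ1=0010111 Δ2=0010110 | 2Δ
t=2: Δ0=0010110 Δ1=0011110 Δ2=1011100 Δ3=1001001 | 3Δ
t=3: Δ0=1001001 Δ1=1000001 | 1Δ
t=4: Δ0=1000001 Δ1=1001001 Δ2=0001011 Δ3=0001110 Δ4=0011110 | 4Δ
t=5: Δ0=0011110 Δ1=0010110 | 1Δ
t=6: Δ0=0010110 Δ1=0011110 Δ2=1011100 Δ3=1001001 | 3Δ
t=7: Δ0=1001001 Δ1=1000001 | 1Δ
t=8: Δ0=1000001 Δ1=1001001 Δ2=0001011 Δ3=0001110 Δ4=0011110 | 4Δ
t=9: Δ0=0011110 Δ1=0010110 | 1Δ
t=10: Δ0=0010110 Δ1=0011110 Δ2=1011100 Δ3=1001001 | 3Δ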